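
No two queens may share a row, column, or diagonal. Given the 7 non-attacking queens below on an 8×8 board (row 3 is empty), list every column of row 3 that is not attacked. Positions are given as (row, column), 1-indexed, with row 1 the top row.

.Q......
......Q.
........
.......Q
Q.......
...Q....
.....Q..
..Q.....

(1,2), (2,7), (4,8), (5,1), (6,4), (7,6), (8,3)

(1,2) attacks row 3 at column 2 and diagonals 4.
(2,7) attacks row 3 at column 7 and diagonals 6, 8.
(4,8) attacks row 3 at column 8 and diagonals 7.
(5,1) attacks row 3 at column 1 and diagonals 3.
(6,4) attacks row 3 at column 4 and diagonals 1, 7.
(7,6) attacks row 3 at column 6 and diagonals 2.
(8,3) attacks row 3 at column 3 and diagonals 8.
Attacked columns: {1, 2, 3, 4, 6, 7, 8}. Safe: {5}.

columns 5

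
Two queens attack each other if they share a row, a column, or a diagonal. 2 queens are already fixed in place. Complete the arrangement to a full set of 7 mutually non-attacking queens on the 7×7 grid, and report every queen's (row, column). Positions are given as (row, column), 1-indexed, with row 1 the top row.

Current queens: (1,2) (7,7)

(1,2) (2,4) (3,6) (4,1) (5,3) (6,5) (7,7)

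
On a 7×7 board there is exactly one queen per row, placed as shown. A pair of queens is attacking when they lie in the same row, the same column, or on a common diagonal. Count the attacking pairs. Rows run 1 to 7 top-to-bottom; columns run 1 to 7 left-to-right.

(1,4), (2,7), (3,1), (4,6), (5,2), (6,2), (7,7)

Same column: (2,7)–(7,7) (column 7); (5,2)–(6,2) (column 2).
Total attacking pairs: 2.

2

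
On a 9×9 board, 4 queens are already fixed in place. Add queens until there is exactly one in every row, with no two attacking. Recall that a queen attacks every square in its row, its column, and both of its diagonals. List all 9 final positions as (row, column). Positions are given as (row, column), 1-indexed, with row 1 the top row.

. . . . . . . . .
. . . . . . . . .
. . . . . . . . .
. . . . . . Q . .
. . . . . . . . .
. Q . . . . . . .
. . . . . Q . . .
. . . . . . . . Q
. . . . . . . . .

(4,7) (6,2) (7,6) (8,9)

(1,8) (2,4) (3,1) (4,7) (5,5) (6,2) (7,6) (8,9) (9,3)

Row 1: attacked by (4,7)→{4,7}; (6,2)→{2,7}; (7,6)→{6}; (8,9)→{2,9}. Safe: 1, 3, 5, 8. Place at column 8.
Row 2: attacked by (1,8)→{7,8,9}; (4,7)→{5,7,9}; (6,2)→{2,6}; (7,6)→{1,6}; (8,9)→{3,9}. Safe: 4. Place at column 4.
Row 3: attacked by (1,8)→{6,8}; (2,4)→{3,4,5}; (4,7)→{6,7,8}; (6,2)→{2,5}; (7,6)→{2,6}; (8,9)→{4,9}. Safe: 1. Place at column 1.
Row 5: attacked by (1,8)→{4,8}; (2,4)→{1,4,7}; (3,1)→{1,3}; (4,7)→{6,7,8}; (6,2)→{1,2,3}; (7,6)→{4,6,8}; (8,9)→{6,9}. Safe: 5. Place at column 5.
Row 9: attacked by (1,8)→{8}; (2,4)→{4}; (3,1)→{1,7}; (4,7)→{2,7}; (5,5)→{1,5,9}; (6,2)→{2,5}; (7,6)→{4,6,8}; (8,9)→{8,9}. Safe: 3. Place at column 3.
Columns [8, 4, 1, 7, 5, 2, 6, 9, 3], r−c [-7, -2, 2, -3, 0, 4, 1, -1, 6], r+c [9, 6, 4, 11, 10, 8, 13, 17, 12] are all distinct, so no two queens attack.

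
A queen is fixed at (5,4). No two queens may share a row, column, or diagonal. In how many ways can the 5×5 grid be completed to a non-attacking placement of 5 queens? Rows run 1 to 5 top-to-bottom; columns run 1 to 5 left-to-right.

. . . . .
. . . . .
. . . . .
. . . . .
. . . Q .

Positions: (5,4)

Branch on row 1: col 1 → 1; col 2 → 1; col 3 → 0; col 5 → 0.
Sum: 1 + 1 + 0 + 0 = 2.

2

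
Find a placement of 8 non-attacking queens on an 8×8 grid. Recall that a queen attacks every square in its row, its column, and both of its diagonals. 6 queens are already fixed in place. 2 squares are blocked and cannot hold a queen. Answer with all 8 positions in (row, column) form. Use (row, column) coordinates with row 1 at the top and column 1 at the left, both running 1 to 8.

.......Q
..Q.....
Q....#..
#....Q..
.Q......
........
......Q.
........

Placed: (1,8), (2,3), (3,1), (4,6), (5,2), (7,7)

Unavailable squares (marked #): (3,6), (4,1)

(1,8) (2,3) (3,1) (4,6) (5,2) (6,5) (7,7) (8,4)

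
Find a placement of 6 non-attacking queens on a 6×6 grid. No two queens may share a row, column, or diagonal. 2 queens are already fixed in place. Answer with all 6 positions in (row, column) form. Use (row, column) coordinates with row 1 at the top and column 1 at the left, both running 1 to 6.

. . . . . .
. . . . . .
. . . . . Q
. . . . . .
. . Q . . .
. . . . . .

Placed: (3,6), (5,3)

(1,2) (2,4) (3,6) (4,1) (5,3) (6,5)

Row 1: attacked by (3,6)→{4,6}; (5,3)→{3}. Safe: 1, 2, 5. Place at column 2.
Row 2: attacked by (1,2)→{1,2,3}; (3,6)→{5,6}; (5,3)→{3,6}. Safe: 4. Place at column 4.
Row 4: attacked by (1,2)→{2,5}; (2,4)→{2,4,6}; (3,6)→{5,6}; (5,3)→{2,3,4}. Safe: 1. Place at column 1.
Row 6: attacked by (1,2)→{2}; (2,4)→{4}; (3,6)→{3,6}; (4,1)→{1,3}; (5,3)→{2,3,4}. Safe: 5. Place at column 5.
Columns [2, 4, 6, 1, 3, 5], r−c [-1, -2, -3, 3, 2, 1], r+c [3, 6, 9, 5, 8, 11] are all distinct, so no two queens attack.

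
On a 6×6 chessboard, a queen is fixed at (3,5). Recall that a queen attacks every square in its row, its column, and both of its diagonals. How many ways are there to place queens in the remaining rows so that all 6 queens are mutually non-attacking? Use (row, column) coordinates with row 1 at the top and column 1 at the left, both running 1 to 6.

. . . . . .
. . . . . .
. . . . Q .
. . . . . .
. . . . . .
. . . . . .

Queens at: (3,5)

1

Branch on row 1: col 1 → 0; col 2 → 0; col 4 → 1; col 6 → 0.
Sum: 0 + 0 + 1 + 0 = 1.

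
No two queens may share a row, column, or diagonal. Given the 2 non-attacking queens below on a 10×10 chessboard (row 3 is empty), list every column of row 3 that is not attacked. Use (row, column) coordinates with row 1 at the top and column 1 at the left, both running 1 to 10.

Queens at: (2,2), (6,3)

(2,2) attacks row 3 at column 2 and diagonals 1, 3.
(6,3) attacks row 3 at column 3 and diagonals 6.
Attacked columns: {1, 2, 3, 6}. Safe: {4, 5, 7, 8, 9, 10}.

columns 4, 5, 7, 8, 9, 10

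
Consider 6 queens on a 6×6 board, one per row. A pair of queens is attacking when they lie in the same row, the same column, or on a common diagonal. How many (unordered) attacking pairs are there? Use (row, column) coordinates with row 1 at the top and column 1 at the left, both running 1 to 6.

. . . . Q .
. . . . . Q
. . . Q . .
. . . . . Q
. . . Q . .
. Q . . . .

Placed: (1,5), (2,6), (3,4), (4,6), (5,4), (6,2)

Same column: (2,6)–(4,6) (column 6); (3,4)–(5,4) (column 4).
Same diagonal: (1,5)–(2,6) (|1−2| = |5−6| = 1); (2,6)–(6,2) (|2−6| = |6−2| = 4).
Total attacking pairs: 4.

4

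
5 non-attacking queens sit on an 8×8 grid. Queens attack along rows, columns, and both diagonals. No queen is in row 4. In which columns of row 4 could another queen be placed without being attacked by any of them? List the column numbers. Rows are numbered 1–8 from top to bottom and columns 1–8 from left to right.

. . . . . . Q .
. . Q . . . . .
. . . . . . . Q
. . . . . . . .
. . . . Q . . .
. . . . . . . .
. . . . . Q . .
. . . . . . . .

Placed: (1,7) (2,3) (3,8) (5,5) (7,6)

(1,7) attacks row 4 at column 7 and diagonals 4.
(2,3) attacks row 4 at column 3 and diagonals 1, 5.
(3,8) attacks row 4 at column 8 and diagonals 7.
(5,5) attacks row 4 at column 5 and diagonals 4, 6.
(7,6) attacks row 4 at column 6 and diagonals 3.
Attacked columns: {1, 3, 4, 5, 6, 7, 8}. Safe: {2}.

columns 2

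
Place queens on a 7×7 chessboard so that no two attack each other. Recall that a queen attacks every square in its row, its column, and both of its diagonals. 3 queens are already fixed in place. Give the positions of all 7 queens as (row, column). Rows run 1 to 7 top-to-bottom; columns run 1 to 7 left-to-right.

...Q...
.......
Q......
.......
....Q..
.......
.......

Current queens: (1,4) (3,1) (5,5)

Row 2: attacked by (1,4)→{3,4,5}; (3,1)→{1,2}; (5,5)→{2,5}. Safe: 6, 7. Place at column 6.
Row 4: attacked by (1,4)→{1,4,7}; (2,6)→{4,6}; (3,1)→{1,2}; (5,5)→{4,5,6}. Safe: 3. Place at column 3.
Row 6: attacked by (1,4)→{4}; (2,6)→{2,6}; (3,1)→{1,4}; (4,3)→{1,3,5}; (5,5)→{4,5,6}. Safe: 7. Place at column 7.
Row 7: attacked by (1,4)→{4}; (2,6)→{1,6}; (3,1)→{1,5}; (4,3)→{3,6}; (5,5)→{3,5,7}; (6,7)→{6,7}. Safe: 2. Place at column 2.
Columns [4, 6, 1, 3, 5, 7, 2], r−c [-3, -4, 2, 1, 0, -1, 5], r+c [5, 8, 4, 7, 10, 13, 9] are all distinct, so no two queens attack.

(1,4) (2,6) (3,1) (4,3) (5,5) (6,7) (7,2)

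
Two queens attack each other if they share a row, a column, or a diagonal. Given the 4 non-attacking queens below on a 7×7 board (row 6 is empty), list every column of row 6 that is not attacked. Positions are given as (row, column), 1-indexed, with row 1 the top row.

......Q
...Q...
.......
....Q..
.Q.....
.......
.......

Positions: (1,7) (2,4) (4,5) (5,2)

(1,7) attacks row 6 at column 7 and diagonals 2.
(2,4) attacks row 6 at column 4.
(4,5) attacks row 6 at column 5 and diagonals 3, 7.
(5,2) attacks row 6 at column 2 and diagonals 1, 3.
Attacked columns: {1, 2, 3, 4, 5, 7}. Safe: {6}.

columns 6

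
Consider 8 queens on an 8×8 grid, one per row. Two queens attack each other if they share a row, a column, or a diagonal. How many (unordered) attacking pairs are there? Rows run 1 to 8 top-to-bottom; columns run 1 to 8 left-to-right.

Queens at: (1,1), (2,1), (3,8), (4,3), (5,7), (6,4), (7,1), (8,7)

Same column: (1,1)–(2,1) (column 1); (1,1)–(7,1) (column 1); (2,1)–(7,1) (column 1); (5,7)–(8,7) (column 7).
Same diagonal: (2,1)–(4,3) (|2−4| = |1−3| = 2); (2,1)–(8,7) (|2−8| = |1−7| = 6); (4,3)–(8,7) (|4−8| = |3−7| = 4).
Total attacking pairs: 7.

7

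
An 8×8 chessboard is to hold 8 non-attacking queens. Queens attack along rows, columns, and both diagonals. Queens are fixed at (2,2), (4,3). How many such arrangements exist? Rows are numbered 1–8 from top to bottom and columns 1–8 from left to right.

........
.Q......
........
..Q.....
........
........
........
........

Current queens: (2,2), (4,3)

Branch on row 1: col 4 → 2; col 5 → 0; col 7 → 1; col 8 → 1.
Sum: 2 + 0 + 1 + 1 = 4.

4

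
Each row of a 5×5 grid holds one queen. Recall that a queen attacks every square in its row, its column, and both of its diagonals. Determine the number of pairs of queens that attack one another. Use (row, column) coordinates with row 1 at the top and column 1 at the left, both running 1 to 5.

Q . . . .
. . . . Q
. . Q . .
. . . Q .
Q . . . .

5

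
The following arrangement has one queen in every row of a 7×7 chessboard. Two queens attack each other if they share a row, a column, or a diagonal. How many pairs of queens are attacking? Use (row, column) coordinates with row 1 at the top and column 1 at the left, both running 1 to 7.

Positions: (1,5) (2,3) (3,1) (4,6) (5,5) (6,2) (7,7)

3

Same column: (1,5)–(5,5) (column 5).
Same diagonal: (4,6)–(5,5) (|4−5| = |6−5| = 1); (5,5)–(7,7) (|5−7| = |5−7| = 2).
Total attacking pairs: 3.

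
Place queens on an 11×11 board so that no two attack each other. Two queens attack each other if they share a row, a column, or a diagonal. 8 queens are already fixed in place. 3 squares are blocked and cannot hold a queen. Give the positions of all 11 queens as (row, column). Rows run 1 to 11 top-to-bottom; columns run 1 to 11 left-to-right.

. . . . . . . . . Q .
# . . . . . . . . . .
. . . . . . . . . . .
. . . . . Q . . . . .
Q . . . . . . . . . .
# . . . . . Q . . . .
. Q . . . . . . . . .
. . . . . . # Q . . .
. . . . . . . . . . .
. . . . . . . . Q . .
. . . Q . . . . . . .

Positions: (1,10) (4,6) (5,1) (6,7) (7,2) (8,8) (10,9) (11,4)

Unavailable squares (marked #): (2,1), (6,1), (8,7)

(1,10) (2,5) (3,11) (4,6) (5,1) (6,7) (7,2) (8,8) (9,3) (10,9) (11,4)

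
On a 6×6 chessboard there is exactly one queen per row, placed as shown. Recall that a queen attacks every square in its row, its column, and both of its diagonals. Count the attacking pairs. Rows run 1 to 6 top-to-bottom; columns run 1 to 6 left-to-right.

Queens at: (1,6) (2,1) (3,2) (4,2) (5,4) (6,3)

5

Same column: (3,2)–(4,2) (column 2).
Same diagonal: (2,1)–(3,2) (|2−3| = |1−2| = 1); (2,1)–(5,4) (|2−5| = |1−4| = 3); (3,2)–(5,4) (|3−5| = |2−4| = 2); (5,4)–(6,3) (|5−6| = |4−3| = 1).
Total attacking pairs: 5.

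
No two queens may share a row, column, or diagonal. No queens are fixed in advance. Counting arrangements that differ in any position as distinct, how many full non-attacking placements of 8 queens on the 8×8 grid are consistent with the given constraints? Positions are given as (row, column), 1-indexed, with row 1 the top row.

Branch on row 1: col 1 → 4; col 2 → 8; col 3 → 16; col 4 → 18; col 5 → 18; col 6 → 16; col 7 → 8; col 8 → 4.
Sum: 4 + 8 + 16 + 18 + 18 + 16 + 8 + 4 = 92.
(This is the classic 8-queens count.)

92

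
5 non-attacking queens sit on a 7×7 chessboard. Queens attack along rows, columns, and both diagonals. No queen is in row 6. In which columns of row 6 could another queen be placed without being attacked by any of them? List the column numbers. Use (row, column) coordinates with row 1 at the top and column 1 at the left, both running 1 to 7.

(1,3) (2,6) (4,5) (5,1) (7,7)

columns 4

(1,3) attacks row 6 at column 3.
(2,6) attacks row 6 at column 6 and diagonals 2.
(4,5) attacks row 6 at column 5 and diagonals 3, 7.
(5,1) attacks row 6 at column 1 and diagonals 2.
(7,7) attacks row 6 at column 7 and diagonals 6.
Attacked columns: {1, 2, 3, 5, 6, 7}. Safe: {4}.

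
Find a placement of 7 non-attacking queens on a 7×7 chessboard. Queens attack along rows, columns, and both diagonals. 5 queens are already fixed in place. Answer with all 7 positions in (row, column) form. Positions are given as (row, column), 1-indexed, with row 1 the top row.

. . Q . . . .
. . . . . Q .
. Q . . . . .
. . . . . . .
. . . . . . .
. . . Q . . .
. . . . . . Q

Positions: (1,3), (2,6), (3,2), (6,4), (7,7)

Row 4: attacked by (1,3)→{3,6}; (2,6)→{4,6}; (3,2)→{1,2,3}; (6,4)→{2,4,6}; (7,7)→{4,7}. Safe: 5. Place at column 5.
Row 5: attacked by (1,3)→{3,7}; (2,6)→{3,6}; (3,2)→{2,4}; (4,5)→{4,5,6}; (6,4)→{3,4,5}; (7,7)→{5,7}. Safe: 1. Place at column 1.
Columns [3, 6, 2, 5, 1, 4, 7], r−c [-2, -4, 1, -1, 4, 2, 0], r+c [4, 8, 5, 9, 6, 10, 14] are all distinct, so no two queens attack.

(1,3) (2,6) (3,2) (4,5) (5,1) (6,4) (7,7)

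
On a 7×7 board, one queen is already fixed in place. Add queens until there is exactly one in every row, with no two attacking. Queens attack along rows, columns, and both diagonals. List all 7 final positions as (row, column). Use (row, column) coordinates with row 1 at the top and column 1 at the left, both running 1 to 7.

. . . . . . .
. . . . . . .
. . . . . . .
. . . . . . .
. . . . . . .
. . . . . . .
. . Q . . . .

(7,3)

(1,5) (2,1) (3,6) (4,4) (5,2) (6,7) (7,3)

Row 1: attacked by (7,3)→{3}. Safe: 1, 2, 4, 5, 6, 7. Place at column 5.
Row 2: attacked by (1,5)→{4,5,6}; (7,3)→{3}. Safe: 1, 2, 7. Place at column 1.
Row 3: attacked by (1,5)→{3,5,7}; (2,1)→{1,2}; (7,3)→{3,7}. Safe: 4, 6. Place at column 6.
Row 4: attacked by (1,5)→{2,5}; (2,1)→{1,3}; (3,6)→{5,6,7}; (7,3)→{3,6}. Safe: 4. Place at column 4.
Row 5: attacked by (1,5)→{1,5}; (2,1)→{1,4}; (3,6)→{4,6}; (4,4)→{3,4,5}; (7,3)→{1,3,5}. Safe: 2, 7. Place at column 2.
Row 6: attacked by (1,5)→{5}; (2,1)→{1,5}; (3,6)→{3,6}; (4,4)→{2,4,6}; (5,2)→{1,2,3}; (7,3)→{2,3,4}. Safe: 7. Place at column 7.
Columns [5, 1, 6, 4, 2, 7, 3], r−c [-4, 1, -3, 0, 3, -1, 4], r+c [6, 3, 9, 8, 7, 13, 10] are all distinct, so no two queens attack.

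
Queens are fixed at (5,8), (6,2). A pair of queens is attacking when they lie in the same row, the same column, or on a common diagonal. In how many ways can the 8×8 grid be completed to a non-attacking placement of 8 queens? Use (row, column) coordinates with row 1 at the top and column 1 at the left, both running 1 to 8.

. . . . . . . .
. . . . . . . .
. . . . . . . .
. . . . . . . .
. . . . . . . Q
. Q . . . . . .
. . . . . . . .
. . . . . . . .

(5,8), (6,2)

Branch on row 1: col 1 → 1; col 3 → 1; col 5 → 2; col 6 → 2.
Sum: 1 + 1 + 2 + 2 = 6.

6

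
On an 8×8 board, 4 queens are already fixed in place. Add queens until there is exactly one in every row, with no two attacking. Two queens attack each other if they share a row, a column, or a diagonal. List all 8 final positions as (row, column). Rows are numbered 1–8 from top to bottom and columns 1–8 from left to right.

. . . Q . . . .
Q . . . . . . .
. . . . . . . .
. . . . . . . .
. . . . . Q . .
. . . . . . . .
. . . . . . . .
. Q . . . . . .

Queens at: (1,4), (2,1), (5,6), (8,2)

(1,4) (2,1) (3,5) (4,8) (5,6) (6,3) (7,7) (8,2)

Row 3: attacked by (1,4)→{2,4,6}; (2,1)→{1,2}; (5,6)→{4,6,8}; (8,2)→{2,7}. Safe: 3, 5. Place at column 5.
Row 4: attacked by (1,4)→{1,4,7}; (2,1)→{1,3}; (3,5)→{4,5,6}; (5,6)→{5,6,7}; (8,2)→{2,6}. Safe: 8. Place at column 8.
Row 6: attacked by (1,4)→{4}; (2,1)→{1,5}; (3,5)→{2,5,8}; (4,8)→{6,8}; (5,6)→{5,6,7}; (8,2)→{2,4}. Safe: 3. Place at column 3.
Row 7: attacked by (1,4)→{4}; (2,1)→{1,6}; (3,5)→{1,5}; (4,8)→{5,8}; (5,6)→{4,6,8}; (6,3)→{2,3,4}; (8,2)→{1,2,3}. Safe: 7. Place at column 7.
Columns [4, 1, 5, 8, 6, 3, 7, 2], r−c [-3, 1, -2, -4, -1, 3, 0, 6], r+c [5, 3, 8, 12, 11, 9, 14, 10] are all distinct, so no two queens attack.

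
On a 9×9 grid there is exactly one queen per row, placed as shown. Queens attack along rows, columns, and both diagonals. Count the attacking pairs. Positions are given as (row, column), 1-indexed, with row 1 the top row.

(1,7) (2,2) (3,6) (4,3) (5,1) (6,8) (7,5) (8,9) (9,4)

0

All columns are distinct and no two queens satisfy |Δrow| = |Δcol|, so no pair attacks.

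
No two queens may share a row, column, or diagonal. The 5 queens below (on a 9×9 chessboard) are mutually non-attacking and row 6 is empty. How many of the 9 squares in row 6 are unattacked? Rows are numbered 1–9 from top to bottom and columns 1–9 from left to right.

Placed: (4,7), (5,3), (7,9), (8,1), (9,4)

(4,7) attacks row 6 at column 7 and diagonals 5, 9.
(5,3) attacks row 6 at column 3 and diagonals 2, 4.
(7,9) attacks row 6 at column 9 and diagonals 8.
(8,1) attacks row 6 at column 1 and diagonals 3.
(9,4) attacks row 6 at column 4 and diagonals 1, 7.
Attacked columns: {1, 2, 3, 4, 5, 7, 8, 9}. Safe: {6}.

1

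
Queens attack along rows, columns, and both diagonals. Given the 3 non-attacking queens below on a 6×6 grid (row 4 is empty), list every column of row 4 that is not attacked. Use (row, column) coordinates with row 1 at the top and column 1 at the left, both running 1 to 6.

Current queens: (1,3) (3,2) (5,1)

columns 4, 5

(1,3) attacks row 4 at column 3 and diagonals 6.
(3,2) attacks row 4 at column 2 and diagonals 1, 3.
(5,1) attacks row 4 at column 1 and diagonals 2.
Attacked columns: {1, 2, 3, 6}. Safe: {4, 5}.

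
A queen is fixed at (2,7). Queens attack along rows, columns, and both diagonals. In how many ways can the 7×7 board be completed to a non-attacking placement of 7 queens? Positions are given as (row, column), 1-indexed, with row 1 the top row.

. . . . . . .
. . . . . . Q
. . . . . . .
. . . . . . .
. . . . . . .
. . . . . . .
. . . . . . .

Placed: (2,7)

7

Branch on row 1: col 1 → 0; col 2 → 1; col 3 → 2; col 4 → 2; col 5 → 2.
Sum: 0 + 1 + 2 + 2 + 2 = 7.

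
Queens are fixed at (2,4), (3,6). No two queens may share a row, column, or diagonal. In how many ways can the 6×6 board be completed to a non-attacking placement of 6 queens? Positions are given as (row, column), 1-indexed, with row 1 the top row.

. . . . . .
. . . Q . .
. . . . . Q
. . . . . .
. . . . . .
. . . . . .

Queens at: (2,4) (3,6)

1

Branch on row 1: col 1 → 0; col 2 → 1.
Sum: 0 + 1 = 1.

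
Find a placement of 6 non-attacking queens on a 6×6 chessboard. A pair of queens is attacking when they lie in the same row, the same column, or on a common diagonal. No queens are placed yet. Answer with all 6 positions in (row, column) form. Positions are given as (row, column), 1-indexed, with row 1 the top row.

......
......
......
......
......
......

Row 1: Safe: 1, 2, 3, 4, 5, 6. Place at column 2.
Row 2: attacked by (1,2)→{1,2,3}. Safe: 4, 5, 6. Place at column 4.
Row 3: attacked by (1,2)→{2,4}; (2,4)→{3,4,5}. Safe: 1, 6. Place at column 6.
Row 4: attacked by (1,2)→{2,5}; (2,4)→{2,4,6}; (3,6)→{5,6}. Safe: 1, 3. Place at column 1.
Row 5: attacked by (1,2)→{2,6}; (2,4)→{1,4}; (3,6)→{4,6}; (4,1)→{1,2}. Safe: 3, 5. Place at column 3.
Row 6: attacked by (1,2)→{2}; (2,4)→{4}; (3,6)→{3,6}; (4,1)→{1,3}; (5,3)→{2,3,4}. Safe: 5. Place at column 5.
Columns [2, 4, 6, 1, 3, 5], r−c [-1, -2, -3, 3, 2, 1], r+c [3, 6, 9, 5, 8, 11] are all distinct, so no two queens attack.

(1,2) (2,4) (3,6) (4,1) (5,3) (6,5)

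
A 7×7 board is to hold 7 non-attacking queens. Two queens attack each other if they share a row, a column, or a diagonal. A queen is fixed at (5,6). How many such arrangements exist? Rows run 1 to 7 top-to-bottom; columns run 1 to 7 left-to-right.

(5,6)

6

Branch on row 1: col 1 → 1; col 3 → 1; col 4 → 2; col 5 → 1; col 7 → 1.
Sum: 1 + 1 + 2 + 1 + 1 = 6.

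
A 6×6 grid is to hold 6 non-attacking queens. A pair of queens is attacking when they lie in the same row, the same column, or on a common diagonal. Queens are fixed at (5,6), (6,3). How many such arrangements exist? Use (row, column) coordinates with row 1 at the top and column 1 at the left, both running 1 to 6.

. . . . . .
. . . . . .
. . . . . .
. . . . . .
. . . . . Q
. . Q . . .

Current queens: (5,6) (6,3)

Branch on row 1: col 1 → 0; col 4 → 1; col 5 → 0.
Sum: 0 + 1 + 0 = 1.

1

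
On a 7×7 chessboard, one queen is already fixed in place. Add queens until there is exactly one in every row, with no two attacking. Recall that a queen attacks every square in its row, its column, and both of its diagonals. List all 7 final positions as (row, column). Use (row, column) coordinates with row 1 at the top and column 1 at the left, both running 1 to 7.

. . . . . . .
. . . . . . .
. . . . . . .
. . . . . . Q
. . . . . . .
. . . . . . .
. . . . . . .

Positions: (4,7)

Row 1: attacked by (4,7)→{4,7}. Safe: 1, 2, 3, 5, 6. Place at column 2.
Row 2: attacked by (1,2)→{1,2,3}; (4,7)→{5,7}. Safe: 4, 6. Place at column 6.
Row 3: attacked by (1,2)→{2,4}; (2,6)→{5,6,7}; (4,7)→{6,7}. Safe: 1, 3. Place at column 3.
Row 5: attacked by (1,2)→{2,6}; (2,6)→{3,6}; (3,3)→{1,3,5}; (4,7)→{6,7}. Safe: 4. Place at column 4.
Row 6: attacked by (1,2)→{2,7}; (2,6)→{2,6}; (3,3)→{3,6}; (4,7)→{5,7}; (5,4)→{3,4,5}. Safe: 1. Place at column 1.
Row 7: attacked by (1,2)→{2}; (2,6)→{1,6}; (3,3)→{3,7}; (4,7)→{4,7}; (5,4)→{2,4,6}; (6,1)→{1,2}. Safe: 5. Place at column 5.
Columns [2, 6, 3, 7, 4, 1, 5], r−c [-1, -4, 0, -3, 1, 5, 2], r+c [3, 8, 6, 11, 9, 7, 12] are all distinct, so no two queens attack.

(1,2) (2,6) (3,3) (4,7) (5,4) (6,1) (7,5)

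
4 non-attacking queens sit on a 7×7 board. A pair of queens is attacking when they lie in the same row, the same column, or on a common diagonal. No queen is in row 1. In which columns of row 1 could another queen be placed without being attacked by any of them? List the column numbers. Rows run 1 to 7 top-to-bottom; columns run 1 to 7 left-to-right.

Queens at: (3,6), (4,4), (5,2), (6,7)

(3,6) attacks row 1 at column 6 and diagonals 4.
(4,4) attacks row 1 at column 4 and diagonals 1, 7.
(5,2) attacks row 1 at column 2 and diagonals 6.
(6,7) attacks row 1 at column 7 and diagonals 2.
Attacked columns: {1, 2, 4, 6, 7}. Safe: {3, 5}.

columns 3, 5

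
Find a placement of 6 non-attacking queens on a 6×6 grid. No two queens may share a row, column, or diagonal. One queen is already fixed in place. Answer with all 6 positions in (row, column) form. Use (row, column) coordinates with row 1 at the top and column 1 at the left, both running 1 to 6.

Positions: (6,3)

(1,4) (2,1) (3,5) (4,2) (5,6) (6,3)

Row 1: attacked by (6,3)→{3}. Safe: 1, 2, 4, 5, 6. Place at column 4.
Row 2: attacked by (1,4)→{3,4,5}; (6,3)→{3}. Safe: 1, 2, 6. Place at column 1.
Row 3: attacked by (1,4)→{2,4,6}; (2,1)→{1,2}; (6,3)→{3,6}. Safe: 5. Place at column 5.
Row 4: attacked by (1,4)→{1,4}; (2,1)→{1,3}; (3,5)→{4,5,6}; (6,3)→{1,3,5}. Safe: 2. Place at column 2.
Row 5: attacked by (1,4)→{4}; (2,1)→{1,4}; (3,5)→{3,5}; (4,2)→{1,2,3}; (6,3)→{2,3,4}. Safe: 6. Place at column 6.
Columns [4, 1, 5, 2, 6, 3], r−c [-3, 1, -2, 2, -1, 3], r+c [5, 3, 8, 6, 11, 9] are all distinct, so no two queens attack.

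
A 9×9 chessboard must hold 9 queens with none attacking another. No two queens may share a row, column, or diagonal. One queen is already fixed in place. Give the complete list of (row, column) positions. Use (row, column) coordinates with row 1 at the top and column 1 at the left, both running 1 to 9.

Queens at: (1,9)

(1,9) (2,2) (3,6) (4,8) (5,3) (6,1) (7,4) (8,7) (9,5)

Row 2: attacked by (1,9)→{8,9}. Safe: 1, 2, 3, 4, 5, 6, 7. Place at column 2.
Row 3: attacked by (1,9)→{7,9}; (2,2)→{1,2,3}. Safe: 4, 5, 6, 8. Place at column 6.
Row 4: attacked by (1,9)→{6,9}; (2,2)→{2,4}; (3,6)→{5,6,7}. Safe: 1, 3, 8. Place at column 8.
Row 5: attacked by (1,9)→{5,9}; (2,2)→{2,5}; (3,6)→{4,6,8}; (4,8)→{7,8,9}. Safe: 1, 3. Place at column 3.
Row 6: attacked by (1,9)→{4,9}; (2,2)→{2,6}; (3,6)→{3,6,9}; (4,8)→{6,8}; (5,3)→{2,3,4}. Safe: 1, 5, 7. Place at column 1.
Row 7: attacked by (1,9)→{3,9}; (2,2)→{2,7}; (3,6)→{2,6}; (4,8)→{5,8}; (5,3)→{1,3,5}; (6,1)→{1,2}. Safe: 4. Place at column 4.
Row 8: attacked by (1,9)→{2,9}; (2,2)→{2,8}; (3,6)→{1,6}; (4,8)→{4,8}; (5,3)→{3,6}; (6,1)→{1,3}; (7,4)→{3,4,5}. Safe: 7. Place at column 7.
Row 9: attacked by (1,9)→{1,9}; (2,2)→{2,9}; (3,6)→{6}; (4,8)→{3,8}; (5,3)→{3,7}; (6,1)→{1,4}; (7,4)→{2,4,6}; (8,7)→{6,7,8}. Safe: 5. Place at column 5.
Columns [9, 2, 6, 8, 3, 1, 4, 7, 5], r−c [-8, 0, -3, -4, 2, 5, 3, 1, 4], r+c [10, 4, 9, 12, 8, 7, 11, 15, 14] are all distinct, so no two queens attack.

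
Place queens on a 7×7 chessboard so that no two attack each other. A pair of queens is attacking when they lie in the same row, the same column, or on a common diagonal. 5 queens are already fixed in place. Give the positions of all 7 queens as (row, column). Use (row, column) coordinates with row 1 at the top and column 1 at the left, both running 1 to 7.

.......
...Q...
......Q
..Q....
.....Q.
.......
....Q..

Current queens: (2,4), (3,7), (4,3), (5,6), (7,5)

Row 1: attacked by (2,4)→{3,4,5}; (3,7)→{5,7}; (4,3)→{3,6}; (5,6)→{2,6}; (7,5)→{5}. Safe: 1. Place at column 1.
Row 6: attacked by (1,1)→{1,6}; (2,4)→{4}; (3,7)→{4,7}; (4,3)→{1,3,5}; (5,6)→{5,6,7}; (7,5)→{4,5,6}. Safe: 2. Place at column 2.
Columns [1, 4, 7, 3, 6, 2, 5], r−c [0, -2, -4, 1, -1, 4, 2], r+c [2, 6, 10, 7, 11, 8, 12] are all distinct, so no two queens attack.

(1,1) (2,4) (3,7) (4,3) (5,6) (6,2) (7,5)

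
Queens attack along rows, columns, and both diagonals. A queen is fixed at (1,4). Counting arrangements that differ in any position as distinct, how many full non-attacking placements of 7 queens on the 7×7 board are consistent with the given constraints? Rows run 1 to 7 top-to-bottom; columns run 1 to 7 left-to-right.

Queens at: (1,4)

6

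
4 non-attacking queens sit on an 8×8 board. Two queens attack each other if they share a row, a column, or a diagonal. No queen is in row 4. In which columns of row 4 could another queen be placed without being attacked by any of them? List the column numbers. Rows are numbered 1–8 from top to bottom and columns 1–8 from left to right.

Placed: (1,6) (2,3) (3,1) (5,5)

(1,6) attacks row 4 at column 6 and diagonals 3.
(2,3) attacks row 4 at column 3 and diagonals 1, 5.
(3,1) attacks row 4 at column 1 and diagonals 2.
(5,5) attacks row 4 at column 5 and diagonals 4, 6.
Attacked columns: {1, 2, 3, 4, 5, 6}. Safe: {7, 8}.

columns 7, 8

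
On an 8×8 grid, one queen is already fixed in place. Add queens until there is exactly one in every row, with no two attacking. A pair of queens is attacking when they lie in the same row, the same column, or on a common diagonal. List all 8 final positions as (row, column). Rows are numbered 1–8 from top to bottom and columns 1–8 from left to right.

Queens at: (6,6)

Row 1: attacked by (6,6)→{1,6}. Safe: 2, 3, 4, 5, 7, 8. Place at column 5.
Row 2: attacked by (1,5)→{4,5,6}; (6,6)→{2,6}. Safe: 1, 3, 7, 8. Place at column 8.
Row 3: attacked by (1,5)→{3,5,7}; (2,8)→{7,8}; (6,6)→{3,6}. Safe: 1, 2, 4. Place at column 4.
Row 4: attacked by (1,5)→{2,5,8}; (2,8)→{6,8}; (3,4)→{3,4,5}; (6,6)→{4,6,8}. Safe: 1, 7. Place at column 1.
Row 5: attacked by (1,5)→{1,5}; (2,8)→{5,8}; (3,4)→{2,4,6}; (4,1)→{1,2}; (6,6)→{5,6,7}. Safe: 3. Place at column 3.
Row 7: attacked by (1,5)→{5}; (2,8)→{3,8}; (3,4)→{4,8}; (4,1)→{1,4}; (5,3)→{1,3,5}; (6,6)→{5,6,7}. Safe: 2. Place at column 2.
Row 8: attacked by (1,5)→{5}; (2,8)→{2,8}; (3,4)→{4}; (4,1)→{1,5}; (5,3)→{3,6}; (6,6)→{4,6,8}; (7,2)→{1,2,3}. Safe: 7. Place at column 7.
Columns [5, 8, 4, 1, 3, 6, 2, 7], r−c [-4, -6, -1, 3, 2, 0, 5, 1], r+c [6, 10, 7, 5, 8, 12, 9, 15] are all distinct, so no two queens attack.

(1,5) (2,8) (3,4) (4,1) (5,3) (6,6) (7,2) (8,7)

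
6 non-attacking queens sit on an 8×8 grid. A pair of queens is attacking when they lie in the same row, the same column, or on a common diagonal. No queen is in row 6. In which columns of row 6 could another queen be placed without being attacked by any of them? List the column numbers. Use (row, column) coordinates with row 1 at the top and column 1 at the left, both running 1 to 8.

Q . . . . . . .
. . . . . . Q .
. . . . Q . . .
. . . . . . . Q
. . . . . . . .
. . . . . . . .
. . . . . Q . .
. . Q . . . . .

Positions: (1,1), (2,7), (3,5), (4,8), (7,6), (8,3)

columns 4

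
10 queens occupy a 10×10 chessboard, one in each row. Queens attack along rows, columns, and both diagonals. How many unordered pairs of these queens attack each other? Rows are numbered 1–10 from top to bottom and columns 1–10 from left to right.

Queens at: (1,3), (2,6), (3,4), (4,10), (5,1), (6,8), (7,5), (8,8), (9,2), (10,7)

3

Same column: (6,8)–(8,8) (column 8).
Same diagonal: (1,3)–(6,8) (|1−6| = |3−8| = 5); (4,10)–(6,8) (|4−6| = |10−8| = 2).
Total attacking pairs: 3.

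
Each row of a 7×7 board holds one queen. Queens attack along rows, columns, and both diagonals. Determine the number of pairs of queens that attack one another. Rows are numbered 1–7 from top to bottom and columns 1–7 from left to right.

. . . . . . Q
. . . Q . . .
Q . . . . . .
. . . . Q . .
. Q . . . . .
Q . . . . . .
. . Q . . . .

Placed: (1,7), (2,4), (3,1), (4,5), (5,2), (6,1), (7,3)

2

Same column: (3,1)–(6,1) (column 1).
Same diagonal: (5,2)–(6,1) (|5−6| = |2−1| = 1).
Total attacking pairs: 2.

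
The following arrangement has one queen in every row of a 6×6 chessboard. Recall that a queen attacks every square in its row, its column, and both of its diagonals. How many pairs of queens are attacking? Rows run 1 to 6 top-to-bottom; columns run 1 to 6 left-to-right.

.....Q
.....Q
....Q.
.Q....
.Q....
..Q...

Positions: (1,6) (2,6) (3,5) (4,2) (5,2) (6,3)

Same column: (1,6)–(2,6) (column 6); (4,2)–(5,2) (column 2).
Same diagonal: (1,6)–(5,2) (|1−5| = |6−2| = 4); (2,6)–(3,5) (|2−3| = |6−5| = 1); (5,2)–(6,3) (|5−6| = |2−3| = 1).
Total attacking pairs: 5.

5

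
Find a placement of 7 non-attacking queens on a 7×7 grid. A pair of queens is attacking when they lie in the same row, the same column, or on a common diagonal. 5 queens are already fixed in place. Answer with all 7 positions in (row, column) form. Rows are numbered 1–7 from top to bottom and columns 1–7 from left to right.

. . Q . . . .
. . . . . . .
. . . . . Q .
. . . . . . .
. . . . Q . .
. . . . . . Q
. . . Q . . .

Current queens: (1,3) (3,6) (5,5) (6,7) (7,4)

Row 2: attacked by (1,3)→{2,3,4}; (3,6)→{5,6,7}; (5,5)→{2,5}; (6,7)→{3,7}; (7,4)→{4}. Safe: 1. Place at column 1.
Row 4: attacked by (1,3)→{3,6}; (2,1)→{1,3}; (3,6)→{5,6,7}; (5,5)→{4,5,6}; (6,7)→{5,7}; (7,4)→{1,4,7}. Safe: 2. Place at column 2.
Columns [3, 1, 6, 2, 5, 7, 4], r−c [-2, 1, -3, 2, 0, -1, 3], r+c [4, 3, 9, 6, 10, 13, 11] are all distinct, so no two queens attack.

(1,3) (2,1) (3,6) (4,2) (5,5) (6,7) (7,4)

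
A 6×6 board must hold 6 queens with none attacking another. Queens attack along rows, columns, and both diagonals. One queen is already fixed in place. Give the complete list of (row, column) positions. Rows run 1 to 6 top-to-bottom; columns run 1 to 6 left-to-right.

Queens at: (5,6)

Row 1: attacked by (5,6)→{2,6}. Safe: 1, 3, 4, 5. Place at column 4.
Row 2: attacked by (1,4)→{3,4,5}; (5,6)→{3,6}. Safe: 1, 2. Place at column 1.
Row 3: attacked by (1,4)→{2,4,6}; (2,1)→{1,2}; (5,6)→{4,6}. Safe: 3, 5. Place at column 5.
Row 4: attacked by (1,4)→{1,4}; (2,1)→{1,3}; (3,5)→{4,5,6}; (5,6)→{5,6}. Safe: 2. Place at column 2.
Row 6: attacked by (1,4)→{4}; (2,1)→{1,5}; (3,5)→{2,5}; (4,2)→{2,4}; (5,6)→{5,6}. Safe: 3. Place at column 3.
Columns [4, 1, 5, 2, 6, 3], r−c [-3, 1, -2, 2, -1, 3], r+c [5, 3, 8, 6, 11, 9] are all distinct, so no two queens attack.

(1,4) (2,1) (3,5) (4,2) (5,6) (6,3)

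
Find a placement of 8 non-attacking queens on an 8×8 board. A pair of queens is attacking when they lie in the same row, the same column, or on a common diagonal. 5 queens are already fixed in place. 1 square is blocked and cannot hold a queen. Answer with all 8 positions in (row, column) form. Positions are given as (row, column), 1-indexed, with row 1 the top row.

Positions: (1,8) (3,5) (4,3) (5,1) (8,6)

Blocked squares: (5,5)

(1,8) (2,2) (3,5) (4,3) (5,1) (6,7) (7,4) (8,6)

Row 2: attacked by (1,8)→{7,8}; (3,5)→{4,5,6}; (4,3)→{1,3,5}; (5,1)→{1,4}; (8,6)→{6}. Safe: 2. Place at column 2.
Row 6: attacked by (1,8)→{3,8}; (2,2)→{2,6}; (3,5)→{2,5,8}; (4,3)→{1,3,5}; (5,1)→{1,2}; (8,6)→{4,6,8}. Safe: 7. Place at column 7.
Row 7: attacked by (1,8)→{2,8}; (2,2)→{2,7}; (3,5)→{1,5}; (4,3)→{3,6}; (5,1)→{1,3}; (6,7)→{6,7,8}; (8,6)→{5,6,7}. Safe: 4. Place at column 4.
Columns [8, 2, 5, 3, 1, 7, 4, 6], r−c [-7, 0, -2, 1, 4, -1, 3, 2], r+c [9, 4, 8, 7, 6, 13, 11, 14] are all distinct, so no two queens attack.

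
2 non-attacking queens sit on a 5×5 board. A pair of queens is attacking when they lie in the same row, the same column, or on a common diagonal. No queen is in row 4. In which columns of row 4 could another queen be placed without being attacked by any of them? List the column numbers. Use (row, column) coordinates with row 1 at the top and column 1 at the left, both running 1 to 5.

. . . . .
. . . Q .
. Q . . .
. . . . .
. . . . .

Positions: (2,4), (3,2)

(2,4) attacks row 4 at column 4 and diagonals 2.
(3,2) attacks row 4 at column 2 and diagonals 1, 3.
Attacked columns: {1, 2, 3, 4}. Safe: {5}.

columns 5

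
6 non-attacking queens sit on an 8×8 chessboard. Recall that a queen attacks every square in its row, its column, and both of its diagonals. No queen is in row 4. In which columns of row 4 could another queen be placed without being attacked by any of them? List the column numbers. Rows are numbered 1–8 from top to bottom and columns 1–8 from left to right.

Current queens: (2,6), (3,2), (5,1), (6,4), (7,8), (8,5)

(2,6) attacks row 4 at column 6 and diagonals 4, 8.
(3,2) attacks row 4 at column 2 and diagonals 1, 3.
(5,1) attacks row 4 at column 1 and diagonals 2.
(6,4) attacks row 4 at column 4 and diagonals 2, 6.
(7,8) attacks row 4 at column 8 and diagonals 5.
(8,5) attacks row 4 at column 5 and diagonals 1.
Attacked columns: {1, 2, 3, 4, 5, 6, 8}. Safe: {7}.

columns 7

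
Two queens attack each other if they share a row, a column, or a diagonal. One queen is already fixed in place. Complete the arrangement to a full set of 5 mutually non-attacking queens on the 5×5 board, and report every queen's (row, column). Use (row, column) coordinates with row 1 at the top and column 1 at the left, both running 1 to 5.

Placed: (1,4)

Row 2: attacked by (1,4)→{3,4,5}. Safe: 1, 2. Place at column 1.
Row 3: attacked by (1,4)→{2,4}; (2,1)→{1,2}. Safe: 3, 5. Place at column 3.
Row 4: attacked by (1,4)→{1,4}; (2,1)→{1,3}; (3,3)→{2,3,4}. Safe: 5. Place at column 5.
Row 5: attacked by (1,4)→{4}; (2,1)→{1,4}; (3,3)→{1,3,5}; (4,5)→{4,5}. Safe: 2. Place at column 2.
Columns [4, 1, 3, 5, 2], r−c [-3, 1, 0, -1, 3], r+c [5, 3, 6, 9, 7] are all distinct, so no two queens attack.

(1,4) (2,1) (3,3) (4,5) (5,2)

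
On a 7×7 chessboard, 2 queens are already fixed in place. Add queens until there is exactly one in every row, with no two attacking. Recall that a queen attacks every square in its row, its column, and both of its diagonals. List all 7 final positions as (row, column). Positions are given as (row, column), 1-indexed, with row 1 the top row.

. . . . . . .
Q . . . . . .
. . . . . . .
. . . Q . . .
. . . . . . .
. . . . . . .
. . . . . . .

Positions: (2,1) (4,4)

(1,3) (2,1) (3,6) (4,4) (5,2) (6,7) (7,5)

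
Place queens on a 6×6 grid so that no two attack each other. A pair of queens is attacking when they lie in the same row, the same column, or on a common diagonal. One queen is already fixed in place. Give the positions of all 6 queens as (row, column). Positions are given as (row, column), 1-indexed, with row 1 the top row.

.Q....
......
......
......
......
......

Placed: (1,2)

Row 2: attacked by (1,2)→{1,2,3}. Safe: 4, 5, 6. Place at column 4.
Row 3: attacked by (1,2)→{2,4}; (2,4)→{3,4,5}. Safe: 1, 6. Place at column 6.
Row 4: attacked by (1,2)→{2,5}; (2,4)→{2,4,6}; (3,6)→{5,6}. Safe: 1, 3. Place at column 1.
Row 5: attacked by (1,2)→{2,6}; (2,4)→{1,4}; (3,6)→{4,6}; (4,1)→{1,2}. Safe: 3, 5. Place at column 3.
Row 6: attacked by (1,2)→{2}; (2,4)→{4}; (3,6)→{3,6}; (4,1)→{1,3}; (5,3)→{2,3,4}. Safe: 5. Place at column 5.
Columns [2, 4, 6, 1, 3, 5], r−c [-1, -2, -3, 3, 2, 1], r+c [3, 6, 9, 5, 8, 11] are all distinct, so no two queens attack.

(1,2) (2,4) (3,6) (4,1) (5,3) (6,5)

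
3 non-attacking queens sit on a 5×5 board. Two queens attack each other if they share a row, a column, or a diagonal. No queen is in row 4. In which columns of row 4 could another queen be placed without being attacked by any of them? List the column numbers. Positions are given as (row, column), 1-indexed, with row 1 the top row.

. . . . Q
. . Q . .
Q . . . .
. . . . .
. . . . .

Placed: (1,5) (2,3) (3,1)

(1,5) attacks row 4 at column 5 and diagonals 2.
(2,3) attacks row 4 at column 3 and diagonals 1, 5.
(3,1) attacks row 4 at column 1 and diagonals 2.
Attacked columns: {1, 2, 3, 5}. Safe: {4}.

columns 4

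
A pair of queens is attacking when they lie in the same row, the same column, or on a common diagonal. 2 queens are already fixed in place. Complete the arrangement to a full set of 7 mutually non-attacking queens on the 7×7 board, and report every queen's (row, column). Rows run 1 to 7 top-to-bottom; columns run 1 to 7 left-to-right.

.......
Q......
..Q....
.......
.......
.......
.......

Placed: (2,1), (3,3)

Row 1: attacked by (2,1)→{1,2}; (3,3)→{1,3,5}. Safe: 4, 6, 7. Place at column 6.
Row 4: attacked by (1,6)→{3,6}; (2,1)→{1,3}; (3,3)→{2,3,4}. Safe: 5, 7. Place at column 5.
Row 5: attacked by (1,6)→{2,6}; (2,1)→{1,4}; (3,3)→{1,3,5}; (4,5)→{4,5,6}. Safe: 7. Place at column 7.
Row 6: attacked by (1,6)→{1,6}; (2,1)→{1,5}; (3,3)→{3,6}; (4,5)→{3,5,7}; (5,7)→{6,7}. Safe: 2, 4. Place at column 2.
Row 7: attacked by (1,6)→{6}; (2,1)→{1,6}; (3,3)→{3,7}; (4,5)→{2,5}; (5,7)→{5,7}; (6,2)→{1,2,3}. Safe: 4. Place at column 4.
Columns [6, 1, 3, 5, 7, 2, 4], r−c [-5, 1, 0, -1, -2, 4, 3], r+c [7, 3, 6, 9, 12, 8, 11] are all distinct, so no two queens attack.

(1,6) (2,1) (3,3) (4,5) (5,7) (6,2) (7,4)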